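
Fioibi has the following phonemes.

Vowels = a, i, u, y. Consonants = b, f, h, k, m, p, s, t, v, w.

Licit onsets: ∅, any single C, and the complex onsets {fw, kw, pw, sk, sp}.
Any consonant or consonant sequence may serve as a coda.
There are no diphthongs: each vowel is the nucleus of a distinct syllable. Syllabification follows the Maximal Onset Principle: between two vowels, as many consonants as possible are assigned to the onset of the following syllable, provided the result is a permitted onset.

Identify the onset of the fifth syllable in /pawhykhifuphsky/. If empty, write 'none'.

Nuclei (vowels): a, y, i, u, y → 5 syllables.
σ1/σ2 boundary: cluster /wh/ — the longest permitted-onset suffix is /h/; onset = /h/, preceding coda = /w/.
σ2/σ3 boundary: /kh/ splits as /k/ + /h/ (/h/ is the longest suffix that is a licit onset).
σ3/σ4 boundary: /f/ is a single consonant, so it becomes the next onset.
σ4/σ5 boundary: cluster /phsk/ — the longest permitted-onset suffix is /sk/; onset = /sk/, preceding coda = /ph/.
Syllabification: paw.hyk.hi.fuph.sky.
Syllable 5 is /sky/: onset /sk/, nucleus /y/, coda ∅.

sk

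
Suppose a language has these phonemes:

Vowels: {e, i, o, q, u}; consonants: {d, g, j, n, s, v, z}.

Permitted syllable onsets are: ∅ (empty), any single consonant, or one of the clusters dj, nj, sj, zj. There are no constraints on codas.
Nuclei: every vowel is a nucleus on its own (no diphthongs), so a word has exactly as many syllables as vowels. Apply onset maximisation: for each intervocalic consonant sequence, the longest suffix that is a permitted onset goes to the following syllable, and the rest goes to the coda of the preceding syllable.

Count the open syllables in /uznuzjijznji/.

2

Nuclei (vowels): u, u, i, i → 4 syllables.
/u…u/ gap (V1→V2): /zn/; trying suffixes from longest down, /n/ is the first permitted one, so coda /z/ | onset /n/.
/u…i/ gap (V2→V3): /zj/ — entire cluster is a permitted onset → onset /zj/, coda ∅.
/i…i/ gap (V3→V4): /jznj/ — longest licit onset from the right is /nj/, leaving /jz/ as coda.
So the parse is uz.nu.zjijz.nji.
Classifying each syllable: /uz/ (closed), /nu/ (open), /zjijz/ (closed), /nji/ (open).
Open syllables: 2.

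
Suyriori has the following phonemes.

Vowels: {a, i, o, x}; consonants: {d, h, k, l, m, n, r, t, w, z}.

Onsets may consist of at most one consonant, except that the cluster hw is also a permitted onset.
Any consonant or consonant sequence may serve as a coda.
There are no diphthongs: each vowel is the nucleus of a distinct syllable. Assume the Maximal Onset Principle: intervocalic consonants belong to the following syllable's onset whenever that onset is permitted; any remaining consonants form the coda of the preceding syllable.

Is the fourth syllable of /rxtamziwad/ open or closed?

closed

Vowels present: x, a, i, a; each is a nucleus, giving 4 syllables.
/x…a/ gap (V1→V2): just /t/ — single C goes to the following onset.
/a…i/ gap (V2→V3): /mz/ splits as /m/ + /z/ (/z/ is the longest suffix that is a licit onset).
/i…a/ gap (V3→V4): /w/ → onset of the next syllable (single consonants are always licit onsets).
Result: rx.tam.zi.wad.
Syllable 4 is /wad/ with coda /d/, so it is closed.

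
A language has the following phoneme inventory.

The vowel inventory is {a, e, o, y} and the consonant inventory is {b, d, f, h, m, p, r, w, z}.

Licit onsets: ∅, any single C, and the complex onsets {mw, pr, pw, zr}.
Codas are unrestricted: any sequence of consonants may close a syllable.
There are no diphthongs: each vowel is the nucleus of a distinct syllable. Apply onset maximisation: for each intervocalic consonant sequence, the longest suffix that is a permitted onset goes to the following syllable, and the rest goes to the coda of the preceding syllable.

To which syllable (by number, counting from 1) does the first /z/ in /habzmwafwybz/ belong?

The vowels are a, a, y — 3 nuclei, so 3 syllables.
σ1/σ2 boundary: /bzmw/ splits as /bz/ + /mw/ (/mw/ is the longest suffix that is a licit onset).
σ2/σ3 boundary: /fw/; trying suffixes from longest down, /w/ is the first permitted one, so coda /f/ | onset /w/.
Syllabification: habz.mwaf.wybz.
The first /z/ is in the coda of syllable 1 (/habz/).

1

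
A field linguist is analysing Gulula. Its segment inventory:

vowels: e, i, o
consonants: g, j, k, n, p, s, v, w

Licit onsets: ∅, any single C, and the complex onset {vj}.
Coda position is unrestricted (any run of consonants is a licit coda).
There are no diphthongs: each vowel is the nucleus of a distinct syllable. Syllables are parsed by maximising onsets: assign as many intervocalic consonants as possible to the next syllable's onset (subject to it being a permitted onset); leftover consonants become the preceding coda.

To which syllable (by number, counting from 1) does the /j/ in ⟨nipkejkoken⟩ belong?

The vowels are i, e, o, e — 4 nuclei, so 4 syllables.
σ1/σ2 boundary: /pk/ — longest licit onset from the right is /k/, leaving /p/ as coda.
σ2/σ3 boundary: cluster /jk/ — the longest permitted-onset suffix is /k/; onset = /k/, preceding coda = /j/.
σ3/σ4 boundary: /k/ is a single consonant, so it becomes the next onset.
Result: nip.kej.ko.ken.
The /j/ is in the coda of syllable 2 (/kej/).

2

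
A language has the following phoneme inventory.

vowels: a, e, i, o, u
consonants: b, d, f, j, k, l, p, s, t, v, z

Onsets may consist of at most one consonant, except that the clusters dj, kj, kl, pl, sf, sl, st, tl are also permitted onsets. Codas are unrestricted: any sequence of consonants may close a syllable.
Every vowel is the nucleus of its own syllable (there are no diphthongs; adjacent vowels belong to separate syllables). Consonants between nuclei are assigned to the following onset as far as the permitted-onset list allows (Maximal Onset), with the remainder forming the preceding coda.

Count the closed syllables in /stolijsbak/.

The vowels are o, i, a — 3 nuclei, so 3 syllables.
Between /o/ (V1) and /i/ (V2): just /l/ — single C goes to the following onset.
Between /i/ (V2) and /a/ (V3): /jsb/ splits as /js/ + /b/ (/b/ is the longest suffix that is a licit onset).
Putting it together: sto.lijs.bak.
Classifying each syllable: /sto/ (open), /lijs/ (closed), /bak/ (closed).
Closed syllables: 2.

2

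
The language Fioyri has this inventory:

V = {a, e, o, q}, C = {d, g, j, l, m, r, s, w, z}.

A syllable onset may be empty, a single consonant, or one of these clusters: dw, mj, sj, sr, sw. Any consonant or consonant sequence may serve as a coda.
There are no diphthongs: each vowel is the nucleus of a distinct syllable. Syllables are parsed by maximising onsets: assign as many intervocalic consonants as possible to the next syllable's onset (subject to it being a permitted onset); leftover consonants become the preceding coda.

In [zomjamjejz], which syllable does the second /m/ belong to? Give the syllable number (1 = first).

Vowels present: o, a, e; each is a nucleus, giving 3 syllables.
Between /o/ (V1) and /a/ (V2): cluster /mj/ — /mj/ is itself a permitted onset, so the whole cluster goes right; preceding coda = ∅.
Between /a/ (V2) and /e/ (V3): /mj/ is a licit onset in full, so it all attaches to the next syllable.
Putting it together: zo.mja.mjejz.
The second /m/ is in the onset of syllable 3 (/mjejz/).

3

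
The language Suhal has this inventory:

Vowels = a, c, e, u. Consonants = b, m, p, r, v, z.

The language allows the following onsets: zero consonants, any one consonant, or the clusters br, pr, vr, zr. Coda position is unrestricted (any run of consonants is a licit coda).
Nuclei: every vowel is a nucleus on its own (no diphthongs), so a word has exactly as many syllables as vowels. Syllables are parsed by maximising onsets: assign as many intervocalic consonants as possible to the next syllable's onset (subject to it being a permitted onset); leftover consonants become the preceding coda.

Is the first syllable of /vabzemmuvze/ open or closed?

The vowels are a, e, u, e — 4 nuclei, so 4 syllables.
/a…e/ gap (V1→V2): /bz/; trying suffixes from longest down, /z/ is the first permitted one, so coda /b/ | onset /z/.
/e…u/ gap (V2→V3): /mm/ splits as /m/ + /m/ (/m/ is the longest suffix that is a licit onset).
/u…e/ gap (V3→V4): /vz/ — longest licit onset from the right is /z/, leaving /v/ as coda.
Result: vab.zem.muv.ze.
Syllable 1 is /vab/ with coda /b/, so it is closed.

closed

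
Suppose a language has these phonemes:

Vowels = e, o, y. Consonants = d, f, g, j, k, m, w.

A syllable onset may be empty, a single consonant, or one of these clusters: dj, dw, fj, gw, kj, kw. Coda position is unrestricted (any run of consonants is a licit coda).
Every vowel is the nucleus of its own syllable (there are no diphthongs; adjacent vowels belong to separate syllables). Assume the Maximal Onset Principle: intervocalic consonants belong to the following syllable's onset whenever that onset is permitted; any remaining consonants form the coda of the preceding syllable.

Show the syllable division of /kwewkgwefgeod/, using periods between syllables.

kwewk.gwef.ge.od

Nuclei (vowels): e, e, e, o → 4 syllables.
V1 /e/ – V2 /e/: /wkgw/ splits as /wk/ + /gw/ (/gw/ is the longest suffix that is a licit onset).
V2 /e/ – V3 /e/: /fg/ — longest licit onset from the right is /g/, leaving /f/ as coda.
V3 /e/ – V4 /o/: nothing intervenes; syllable break is V.V.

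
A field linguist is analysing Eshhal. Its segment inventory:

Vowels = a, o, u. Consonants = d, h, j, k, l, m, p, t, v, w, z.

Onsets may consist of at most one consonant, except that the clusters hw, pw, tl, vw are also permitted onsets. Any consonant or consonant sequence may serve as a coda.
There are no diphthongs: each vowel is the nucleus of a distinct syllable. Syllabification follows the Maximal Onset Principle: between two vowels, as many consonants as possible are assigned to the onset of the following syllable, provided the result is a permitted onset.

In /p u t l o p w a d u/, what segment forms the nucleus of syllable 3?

The vowels are u, o, a, u — 4 nuclei, so 4 syllables.
The third nucleus (vowel 3 from the left) is /a/.

a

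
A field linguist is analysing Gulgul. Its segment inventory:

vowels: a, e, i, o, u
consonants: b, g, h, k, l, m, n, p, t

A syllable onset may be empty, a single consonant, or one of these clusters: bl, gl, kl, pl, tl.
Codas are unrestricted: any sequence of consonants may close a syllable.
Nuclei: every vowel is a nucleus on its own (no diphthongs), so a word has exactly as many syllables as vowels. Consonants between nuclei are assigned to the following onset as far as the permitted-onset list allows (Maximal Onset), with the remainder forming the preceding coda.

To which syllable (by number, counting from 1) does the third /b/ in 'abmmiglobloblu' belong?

The vowels are a, i, o, o, u — 5 nuclei, so 5 syllables.
/a…i/ gap (V1→V2): /bmm/ splits as /bm/ + /m/ (/m/ is the longest suffix that is a licit onset).
/i…o/ gap (V2→V3): cluster /gl/ — /gl/ is itself a permitted onset, so the whole cluster goes right; preceding coda = ∅.
/o…o/ gap (V3→V4): /bl/ — entire cluster is a permitted onset → onset /bl/, coda ∅.
/o…u/ gap (V4→V5): cluster /bl/ — /bl/ is itself a permitted onset, so the whole cluster goes right; preceding coda = ∅.
So the parse is abm.mi.glo.blo.blu.
The third /b/ is in the onset of syllable 5 (/blu/).

5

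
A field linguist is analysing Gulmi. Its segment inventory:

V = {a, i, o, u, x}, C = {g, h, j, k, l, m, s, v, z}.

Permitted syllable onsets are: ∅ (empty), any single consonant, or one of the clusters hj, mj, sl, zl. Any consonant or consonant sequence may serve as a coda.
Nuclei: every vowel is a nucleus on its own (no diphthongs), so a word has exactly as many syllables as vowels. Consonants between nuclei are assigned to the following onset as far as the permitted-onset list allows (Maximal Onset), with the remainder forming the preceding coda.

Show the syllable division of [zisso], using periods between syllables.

The vowels are i, o — 2 nuclei, so 2 syllables.
σ1/σ2 boundary: /ss/; trying suffixes from longest down, /s/ is the first permitted one, so coda /s/ | onset /s/.

zis.so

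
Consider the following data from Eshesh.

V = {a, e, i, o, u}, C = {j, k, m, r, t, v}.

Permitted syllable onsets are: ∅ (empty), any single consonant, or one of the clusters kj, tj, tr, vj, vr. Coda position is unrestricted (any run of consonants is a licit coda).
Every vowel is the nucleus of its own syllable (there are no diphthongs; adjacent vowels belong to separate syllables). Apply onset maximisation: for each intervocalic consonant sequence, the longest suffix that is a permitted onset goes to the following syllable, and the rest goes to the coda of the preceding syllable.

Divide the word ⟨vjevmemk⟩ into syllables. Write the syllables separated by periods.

Vowels present: e, e; each is a nucleus, giving 2 syllables.
σ1/σ2 boundary: /vm/; trying suffixes from longest down, /m/ is the first permitted one, so coda /v/ | onset /m/.

vjev.memk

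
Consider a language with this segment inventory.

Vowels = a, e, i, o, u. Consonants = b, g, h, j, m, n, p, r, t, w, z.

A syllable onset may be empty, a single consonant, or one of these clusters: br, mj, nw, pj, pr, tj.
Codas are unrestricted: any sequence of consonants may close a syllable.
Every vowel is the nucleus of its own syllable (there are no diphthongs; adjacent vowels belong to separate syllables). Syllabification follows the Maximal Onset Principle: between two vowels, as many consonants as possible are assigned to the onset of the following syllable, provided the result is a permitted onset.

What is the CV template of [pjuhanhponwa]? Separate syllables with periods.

CCV.CVCC.CV.CCV

Vowels present: u, a, o, a; each is a nucleus, giving 4 syllables.
Between /u/ (V1) and /a/ (V2): /h/ is a single consonant, so it becomes the next onset.
Between /a/ (V2) and /o/ (V3): /nhp/; trying suffixes from longest down, /p/ is the first permitted one, so coda /nh/ | onset /p/.
Between /o/ (V3) and /a/ (V4): /nw/ is a licit onset in full, so it all attaches to the next syllable.
Putting it together: pju.hanh.po.nwa.
Mapping each syllable to C/V: /pju/ → CCV, /hanh/ → CVCC, /po/ → CV, /nwa/ → CCV.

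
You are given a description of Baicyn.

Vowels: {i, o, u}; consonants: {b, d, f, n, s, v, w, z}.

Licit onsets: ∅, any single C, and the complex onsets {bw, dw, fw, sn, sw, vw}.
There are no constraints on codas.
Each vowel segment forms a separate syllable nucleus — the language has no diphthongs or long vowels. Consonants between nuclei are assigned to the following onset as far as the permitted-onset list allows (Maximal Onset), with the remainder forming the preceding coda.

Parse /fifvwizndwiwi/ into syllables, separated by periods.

fif.vwizn.dwi.wi

Nuclei (vowels): i, i, i, i → 4 syllables.
/i…i/ gap (V1→V2): cluster /fvw/ — the longest permitted-onset suffix is /vw/; onset = /vw/, preceding coda = /f/.
/i…i/ gap (V2→V3): /zndw/ — longest licit onset from the right is /dw/, leaving /zn/ as coda.
/i…i/ gap (V3→V4): /w/ is a single consonant, so it becomes the next onset.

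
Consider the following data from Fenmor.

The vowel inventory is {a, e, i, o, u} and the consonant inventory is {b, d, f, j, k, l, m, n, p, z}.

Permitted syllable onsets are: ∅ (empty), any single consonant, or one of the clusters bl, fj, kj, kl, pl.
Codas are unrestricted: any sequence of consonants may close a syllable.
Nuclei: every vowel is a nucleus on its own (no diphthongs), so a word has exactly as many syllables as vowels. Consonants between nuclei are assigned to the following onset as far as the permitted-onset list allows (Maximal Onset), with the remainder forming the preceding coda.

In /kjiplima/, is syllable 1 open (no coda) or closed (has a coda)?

Vowels present: i, i, a; each is a nucleus, giving 3 syllables.
V1 /i/ – V2 /i/: /pl/ is a licit onset in full, so it all attaches to the next syllable.
V2 /i/ – V3 /a/: /m/ → onset of the next syllable (single consonants are always licit onsets).
Result: kji.pli.ma.
Syllable 1 is /kji/; it ends in its nucleus with no coda, so it is open.

open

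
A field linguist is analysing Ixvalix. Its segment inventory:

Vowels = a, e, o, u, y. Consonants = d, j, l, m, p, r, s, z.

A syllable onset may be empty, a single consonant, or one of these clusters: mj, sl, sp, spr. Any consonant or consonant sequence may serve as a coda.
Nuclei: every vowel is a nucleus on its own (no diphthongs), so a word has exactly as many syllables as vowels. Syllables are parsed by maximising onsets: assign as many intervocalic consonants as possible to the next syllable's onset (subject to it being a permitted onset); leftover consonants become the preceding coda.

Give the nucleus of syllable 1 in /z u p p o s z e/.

Nuclei (vowels): u, o, e → 3 syllables.
The first nucleus (vowel 1 from the left) is /u/.

u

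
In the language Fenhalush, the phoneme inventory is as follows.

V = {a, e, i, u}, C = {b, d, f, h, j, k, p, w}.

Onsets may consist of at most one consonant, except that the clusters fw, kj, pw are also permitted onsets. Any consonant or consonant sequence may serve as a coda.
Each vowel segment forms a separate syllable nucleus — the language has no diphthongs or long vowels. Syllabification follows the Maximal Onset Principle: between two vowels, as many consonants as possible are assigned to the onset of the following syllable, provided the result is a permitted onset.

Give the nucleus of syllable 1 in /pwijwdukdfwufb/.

i

Vowels present: i, u, u; each is a nucleus, giving 3 syllables.
The first nucleus (vowel 1 from the left) is /i/.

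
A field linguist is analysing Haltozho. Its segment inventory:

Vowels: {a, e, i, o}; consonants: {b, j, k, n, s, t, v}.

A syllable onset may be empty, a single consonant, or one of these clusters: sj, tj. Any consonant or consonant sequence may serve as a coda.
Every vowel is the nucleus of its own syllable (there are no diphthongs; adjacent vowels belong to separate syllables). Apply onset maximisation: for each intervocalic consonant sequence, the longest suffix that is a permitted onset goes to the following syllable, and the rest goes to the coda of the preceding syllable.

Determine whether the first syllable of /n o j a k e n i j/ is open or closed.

open

The vowels are o, a, e, i — 4 nuclei, so 4 syllables.
V1 /o/ – V2 /a/: /j/ → onset of the next syllable (single consonants are always licit onsets).
V2 /a/ – V3 /e/: /k/ → onset of the next syllable (single consonants are always licit onsets).
V3 /e/ – V4 /i/: /n/ → onset of the next syllable (single consonants are always licit onsets).
Putting it together: no.ja.ke.nij.
Syllable 1 is /no/; it ends in its nucleus with no coda, so it is open.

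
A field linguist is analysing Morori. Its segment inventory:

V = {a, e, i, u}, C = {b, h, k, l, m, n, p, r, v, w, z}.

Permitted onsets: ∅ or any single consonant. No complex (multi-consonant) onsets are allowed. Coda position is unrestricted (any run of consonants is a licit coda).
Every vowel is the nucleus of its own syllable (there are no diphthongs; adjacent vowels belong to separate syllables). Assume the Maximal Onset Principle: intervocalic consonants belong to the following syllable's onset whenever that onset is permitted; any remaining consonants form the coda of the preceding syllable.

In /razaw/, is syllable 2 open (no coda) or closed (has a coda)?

closed

The vowels are a, a — 2 nuclei, so 2 syllables.
σ1/σ2 boundary: /z/ is a single consonant, so it becomes the next onset.
So the parse is ra.zaw.
Syllable 2 is /zaw/ with coda /w/, so it is closed.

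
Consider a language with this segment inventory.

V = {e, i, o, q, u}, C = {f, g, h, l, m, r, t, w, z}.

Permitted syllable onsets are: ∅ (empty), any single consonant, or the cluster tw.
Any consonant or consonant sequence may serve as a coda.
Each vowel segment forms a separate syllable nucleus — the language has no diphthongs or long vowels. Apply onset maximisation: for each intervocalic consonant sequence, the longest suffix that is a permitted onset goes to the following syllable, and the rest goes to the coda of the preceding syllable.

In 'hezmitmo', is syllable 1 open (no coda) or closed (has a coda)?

Nuclei (vowels): e, i, o → 3 syllables.
/e…i/ gap (V1→V2): /zm/ — longest licit onset from the right is /m/, leaving /z/ as coda.
/i…o/ gap (V2→V3): /tm/ splits as /t/ + /m/ (/m/ is the longest suffix that is a licit onset).
Result: hez.mit.mo.
Syllable 1 is /hez/ with coda /z/, so it is closed.

closed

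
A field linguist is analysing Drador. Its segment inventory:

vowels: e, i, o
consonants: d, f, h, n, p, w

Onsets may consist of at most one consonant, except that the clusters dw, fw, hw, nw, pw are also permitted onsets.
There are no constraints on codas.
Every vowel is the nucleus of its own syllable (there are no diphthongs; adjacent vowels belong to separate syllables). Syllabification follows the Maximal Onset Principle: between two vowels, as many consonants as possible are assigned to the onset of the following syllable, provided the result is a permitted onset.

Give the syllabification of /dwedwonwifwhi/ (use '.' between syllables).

Vowels present: e, o, i, i; each is a nucleus, giving 4 syllables.
/e…o/ gap (V1→V2): /dw/ — entire cluster is a permitted onset → onset /dw/, coda ∅.
/o…i/ gap (V2→V3): cluster /nw/ — /nw/ is itself a permitted onset, so the whole cluster goes right; preceding coda = ∅.
/i…i/ gap (V3→V4): /fwh/; trying suffixes from longest down, /h/ is the first permitted one, so coda /fw/ | onset /h/.

dwe.dwo.nwifw.hi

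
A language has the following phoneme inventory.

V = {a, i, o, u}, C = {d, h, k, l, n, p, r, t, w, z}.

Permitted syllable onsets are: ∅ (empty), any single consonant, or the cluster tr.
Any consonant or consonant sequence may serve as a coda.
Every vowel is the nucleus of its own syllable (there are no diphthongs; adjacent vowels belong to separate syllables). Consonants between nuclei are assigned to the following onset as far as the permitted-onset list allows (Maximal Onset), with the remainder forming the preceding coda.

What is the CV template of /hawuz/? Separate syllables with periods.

CV.CVC

The vowels are a, u — 2 nuclei, so 2 syllables.
V1 /a/ – V2 /u/: just /w/ — single C goes to the following onset.
So the parse is ha.wuz.
Mapping each syllable to C/V: /ha/ → CV, /wuz/ → CVC.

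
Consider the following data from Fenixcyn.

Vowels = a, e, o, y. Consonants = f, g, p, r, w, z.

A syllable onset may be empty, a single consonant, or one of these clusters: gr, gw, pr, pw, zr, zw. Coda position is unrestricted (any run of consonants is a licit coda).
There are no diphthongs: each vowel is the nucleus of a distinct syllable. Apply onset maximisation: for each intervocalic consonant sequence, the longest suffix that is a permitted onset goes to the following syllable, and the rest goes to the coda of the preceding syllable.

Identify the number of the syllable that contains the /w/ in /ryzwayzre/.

2

Nuclei (vowels): y, a, y, e → 4 syllables.
Between /y/ (V1) and /a/ (V2): cluster /zw/ — /zw/ is itself a permitted onset, so the whole cluster goes right; preceding coda = ∅.
Between /a/ (V2) and /y/ (V3): hiatus — the boundary sits between the two vowels.
Between /y/ (V3) and /e/ (V4): /zr/ — entire cluster is a permitted onset → onset /zr/, coda ∅.
Result: ry.zwa.y.zre.
The /w/ is in the onset of syllable 2 (/zwa/).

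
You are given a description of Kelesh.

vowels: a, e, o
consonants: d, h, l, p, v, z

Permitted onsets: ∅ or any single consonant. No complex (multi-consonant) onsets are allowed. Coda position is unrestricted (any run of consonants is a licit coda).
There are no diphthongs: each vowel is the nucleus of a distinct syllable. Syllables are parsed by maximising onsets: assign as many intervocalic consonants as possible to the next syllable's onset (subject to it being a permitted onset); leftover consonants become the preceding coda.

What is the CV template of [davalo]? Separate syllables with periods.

CV.CV.CV

The vowels are a, a, o — 3 nuclei, so 3 syllables.
σ1/σ2 boundary: /v/ is a single consonant, so it becomes the next onset.
σ2/σ3 boundary: /l/ → onset of the next syllable (single consonants are always licit onsets).
Result: da.va.lo.
Mapping each syllable to C/V: /da/ → CV, /va/ → CV, /lo/ → CV.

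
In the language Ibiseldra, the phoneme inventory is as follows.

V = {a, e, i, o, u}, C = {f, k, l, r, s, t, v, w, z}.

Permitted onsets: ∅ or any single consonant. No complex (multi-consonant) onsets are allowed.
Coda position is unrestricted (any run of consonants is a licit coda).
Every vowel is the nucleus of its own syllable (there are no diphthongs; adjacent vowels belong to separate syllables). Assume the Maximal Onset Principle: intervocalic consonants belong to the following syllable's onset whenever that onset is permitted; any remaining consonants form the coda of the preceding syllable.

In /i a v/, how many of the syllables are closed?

Vowels present: i, a; each is a nucleus, giving 2 syllables.
V1 /i/ – V2 /a/: no consonants, so the boundary falls immediately after /i/.
Result: i.av.
Classifying each syllable: /i/ (open), /av/ (closed).
Closed syllables: 1.

1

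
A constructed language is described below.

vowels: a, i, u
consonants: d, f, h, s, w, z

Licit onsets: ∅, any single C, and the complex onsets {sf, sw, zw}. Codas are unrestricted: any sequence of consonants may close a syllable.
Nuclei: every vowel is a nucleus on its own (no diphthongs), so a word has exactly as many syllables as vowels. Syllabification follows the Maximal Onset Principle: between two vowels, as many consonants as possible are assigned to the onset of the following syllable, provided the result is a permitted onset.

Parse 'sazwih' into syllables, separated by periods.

sa.zwih

Vowels present: a, i; each is a nucleus, giving 2 syllables.
Between /a/ (V1) and /i/ (V2): cluster /zw/ — /zw/ is itself a permitted onset, so the whole cluster goes right; preceding coda = ∅.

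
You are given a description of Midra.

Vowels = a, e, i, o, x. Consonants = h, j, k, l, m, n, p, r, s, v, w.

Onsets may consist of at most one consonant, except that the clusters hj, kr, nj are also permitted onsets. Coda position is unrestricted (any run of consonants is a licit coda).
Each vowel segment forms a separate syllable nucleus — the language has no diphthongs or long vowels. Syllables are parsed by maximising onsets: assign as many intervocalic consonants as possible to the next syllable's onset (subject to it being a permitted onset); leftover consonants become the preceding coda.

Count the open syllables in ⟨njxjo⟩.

2

Vowels present: x, o; each is a nucleus, giving 2 syllables.
Between /x/ (V1) and /o/ (V2): just /j/ — single C goes to the following onset.
Result: njx.jo.
Classifying each syllable: /njx/ (open), /jo/ (open).
Open syllables: 2.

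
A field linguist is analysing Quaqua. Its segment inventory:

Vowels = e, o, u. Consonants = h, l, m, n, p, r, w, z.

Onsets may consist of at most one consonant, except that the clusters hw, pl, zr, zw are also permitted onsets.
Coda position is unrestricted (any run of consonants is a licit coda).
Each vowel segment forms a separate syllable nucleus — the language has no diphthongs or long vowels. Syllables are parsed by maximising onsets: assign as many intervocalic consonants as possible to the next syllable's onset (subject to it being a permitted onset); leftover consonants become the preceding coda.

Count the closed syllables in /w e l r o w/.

2

Vowels present: e, o; each is a nucleus, giving 2 syllables.
σ1/σ2 boundary: cluster /lr/ — the longest permitted-onset suffix is /r/; onset = /r/, preceding coda = /l/.
Syllabification: wel.row.
Classifying each syllable: /wel/ (closed), /row/ (closed).
Closed syllables: 2.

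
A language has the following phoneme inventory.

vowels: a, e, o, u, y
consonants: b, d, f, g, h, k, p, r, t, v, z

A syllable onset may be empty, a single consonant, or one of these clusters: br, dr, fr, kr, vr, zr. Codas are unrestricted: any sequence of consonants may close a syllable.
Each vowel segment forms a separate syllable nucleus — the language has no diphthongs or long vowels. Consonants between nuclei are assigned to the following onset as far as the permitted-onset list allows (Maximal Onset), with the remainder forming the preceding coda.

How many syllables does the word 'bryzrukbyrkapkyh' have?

Vowels present: y, u, y, a, y; each is a nucleus, giving 5 syllables.

5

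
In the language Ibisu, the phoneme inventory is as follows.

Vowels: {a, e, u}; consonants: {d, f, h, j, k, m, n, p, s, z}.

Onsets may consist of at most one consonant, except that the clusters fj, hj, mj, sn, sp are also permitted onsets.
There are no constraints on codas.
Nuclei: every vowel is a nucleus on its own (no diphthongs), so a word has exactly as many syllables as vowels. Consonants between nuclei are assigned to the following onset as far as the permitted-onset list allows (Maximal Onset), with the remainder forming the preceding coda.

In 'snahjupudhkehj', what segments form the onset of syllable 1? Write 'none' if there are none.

Nuclei (vowels): a, u, u, e → 4 syllables.
V1 /a/ – V2 /u/: cluster /hj/ — /hj/ is itself a permitted onset, so the whole cluster goes right; preceding coda = ∅.
V2 /u/ – V3 /u/: /p/ is a single consonant, so it becomes the next onset.
V3 /u/ – V4 /e/: /dhk/ — longest licit onset from the right is /k/, leaving /dh/ as coda.
So the parse is sna.hju.pudh.kehj.
Syllable 1 is /sna/: onset /sn/, nucleus /a/, coda ∅.

sn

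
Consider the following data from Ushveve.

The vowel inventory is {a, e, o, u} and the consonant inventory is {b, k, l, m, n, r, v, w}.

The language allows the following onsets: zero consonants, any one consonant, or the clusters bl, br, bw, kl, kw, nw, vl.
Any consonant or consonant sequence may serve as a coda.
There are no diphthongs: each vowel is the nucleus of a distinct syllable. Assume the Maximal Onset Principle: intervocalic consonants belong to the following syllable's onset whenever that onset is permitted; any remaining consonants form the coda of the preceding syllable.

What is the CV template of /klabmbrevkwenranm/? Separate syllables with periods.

CCVCC.CCVC.CCVC.CVCC

Nuclei (vowels): a, e, e, a → 4 syllables.
σ1/σ2 boundary: /bmbr/ splits as /bm/ + /br/ (/br/ is the longest suffix that is a licit onset).
σ2/σ3 boundary: /vkw/ — longest licit onset from the right is /kw/, leaving /v/ as coda.
σ3/σ4 boundary: cluster /nr/ — the longest permitted-onset suffix is /r/; onset = /r/, preceding coda = /n/.
So the parse is klabm.brev.kwen.ranm.
Mapping each syllable to C/V: /klabm/ → CCVCC, /brev/ → CCVC, /kwen/ → CCVC, /ranm/ → CVCC.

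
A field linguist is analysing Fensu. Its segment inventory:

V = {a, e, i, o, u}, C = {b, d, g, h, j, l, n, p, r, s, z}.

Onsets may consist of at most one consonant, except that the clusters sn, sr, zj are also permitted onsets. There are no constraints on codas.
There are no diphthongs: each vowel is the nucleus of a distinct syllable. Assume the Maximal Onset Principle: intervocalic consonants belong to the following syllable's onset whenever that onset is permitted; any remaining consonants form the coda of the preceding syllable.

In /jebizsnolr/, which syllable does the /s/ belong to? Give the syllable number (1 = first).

3

The vowels are e, i, o — 3 nuclei, so 3 syllables.
σ1/σ2 boundary: just /b/ — single C goes to the following onset.
σ2/σ3 boundary: /zsn/ splits as /z/ + /sn/ (/sn/ is the longest suffix that is a licit onset).
Result: je.biz.snolr.
The /s/ is in the onset of syllable 3 (/snolr/).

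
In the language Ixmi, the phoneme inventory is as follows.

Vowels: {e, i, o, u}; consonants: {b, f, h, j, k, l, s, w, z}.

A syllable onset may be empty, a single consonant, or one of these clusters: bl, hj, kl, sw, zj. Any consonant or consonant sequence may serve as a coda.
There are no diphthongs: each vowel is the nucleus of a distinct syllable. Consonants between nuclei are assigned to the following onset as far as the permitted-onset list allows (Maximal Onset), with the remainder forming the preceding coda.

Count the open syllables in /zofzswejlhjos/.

0

The vowels are o, e, o — 3 nuclei, so 3 syllables.
Between /o/ (V1) and /e/ (V2): /fzsw/; trying suffixes from longest down, /sw/ is the first permitted one, so coda /fz/ | onset /sw/.
Between /e/ (V2) and /o/ (V3): /jlhj/ — longest licit onset from the right is /hj/, leaving /jl/ as coda.
Putting it together: zofz.swejl.hjos.
Classifying each syllable: /zofz/ (closed), /swejl/ (closed), /hjos/ (closed).
Open syllables: 0.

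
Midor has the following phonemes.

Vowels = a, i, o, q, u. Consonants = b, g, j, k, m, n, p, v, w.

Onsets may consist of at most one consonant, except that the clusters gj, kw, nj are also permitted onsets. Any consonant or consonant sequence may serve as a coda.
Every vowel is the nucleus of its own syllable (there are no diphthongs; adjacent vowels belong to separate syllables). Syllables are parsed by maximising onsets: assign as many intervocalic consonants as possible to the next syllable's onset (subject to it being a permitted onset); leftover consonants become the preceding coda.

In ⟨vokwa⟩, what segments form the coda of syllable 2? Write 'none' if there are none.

The vowels are o, a — 2 nuclei, so 2 syllables.
V1 /o/ – V2 /a/: cluster /kw/ — /kw/ is itself a permitted onset, so the whole cluster goes right; preceding coda = ∅.
Syllabification: vo.kwa.
Syllable 2 is /kwa/: onset /kw/, nucleus /a/, coda ∅.

none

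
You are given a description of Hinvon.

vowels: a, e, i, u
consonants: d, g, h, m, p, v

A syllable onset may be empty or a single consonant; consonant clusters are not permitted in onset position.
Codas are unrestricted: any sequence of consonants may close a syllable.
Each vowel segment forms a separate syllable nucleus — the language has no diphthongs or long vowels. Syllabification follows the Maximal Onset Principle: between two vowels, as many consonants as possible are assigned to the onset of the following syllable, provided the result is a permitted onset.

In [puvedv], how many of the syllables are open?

1

The vowels are u, e — 2 nuclei, so 2 syllables.
σ1/σ2 boundary: /v/ is a single consonant, so it becomes the next onset.
Syllabification: pu.vedv.
Classifying each syllable: /pu/ (open), /vedv/ (closed).
Open syllables: 1.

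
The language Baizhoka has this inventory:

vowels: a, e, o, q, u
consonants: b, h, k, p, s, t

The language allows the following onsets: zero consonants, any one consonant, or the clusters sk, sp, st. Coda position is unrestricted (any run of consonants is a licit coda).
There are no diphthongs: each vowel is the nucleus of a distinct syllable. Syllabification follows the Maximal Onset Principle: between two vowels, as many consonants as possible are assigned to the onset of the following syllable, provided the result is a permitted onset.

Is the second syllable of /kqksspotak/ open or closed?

Nuclei (vowels): q, o, a → 3 syllables.
Between /q/ (V1) and /o/ (V2): cluster /kssp/ — the longest permitted-onset suffix is /sp/; onset = /sp/, preceding coda = /ks/.
Between /o/ (V2) and /a/ (V3): just /t/ — single C goes to the following onset.
Putting it together: kqks.spo.tak.
Syllable 2 is /spo/; it ends in its nucleus with no coda, so it is open.

open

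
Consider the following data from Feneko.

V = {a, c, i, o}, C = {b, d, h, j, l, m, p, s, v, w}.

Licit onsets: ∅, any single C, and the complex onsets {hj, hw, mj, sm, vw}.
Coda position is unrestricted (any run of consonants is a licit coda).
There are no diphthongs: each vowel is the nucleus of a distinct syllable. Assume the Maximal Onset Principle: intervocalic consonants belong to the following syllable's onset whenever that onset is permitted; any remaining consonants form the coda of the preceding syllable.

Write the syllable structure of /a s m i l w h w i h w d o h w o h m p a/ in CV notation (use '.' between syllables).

V.CCVCC.CCVCC.CV.CCVCC.CV

Vowels present: a, i, i, o, o, a; each is a nucleus, giving 6 syllables.
Between /a/ (V1) and /i/ (V2): /sm/ is a licit onset in full, so it all attaches to the next syllable.
Between /i/ (V2) and /i/ (V3): /lwhw/; trying suffixes from longest down, /hw/ is the first permitted one, so coda /lw/ | onset /hw/.
Between /i/ (V3) and /o/ (V4): /hwd/; trying suffixes from longest down, /d/ is the first permitted one, so coda /hw/ | onset /d/.
Between /o/ (V4) and /o/ (V5): /hw/ is a licit onset in full, so it all attaches to the next syllable.
Between /o/ (V5) and /a/ (V6): /hmp/ splits as /hm/ + /p/ (/p/ is the longest suffix that is a licit onset).
Putting it together: a.smilw.hwihw.do.hwohm.pa.
Mapping each syllable to C/V: /a/ → V, /smilw/ → CCVCC, /hwihw/ → CCVCC, /do/ → CV, /hwohm/ → CCVCC, /pa/ → CV.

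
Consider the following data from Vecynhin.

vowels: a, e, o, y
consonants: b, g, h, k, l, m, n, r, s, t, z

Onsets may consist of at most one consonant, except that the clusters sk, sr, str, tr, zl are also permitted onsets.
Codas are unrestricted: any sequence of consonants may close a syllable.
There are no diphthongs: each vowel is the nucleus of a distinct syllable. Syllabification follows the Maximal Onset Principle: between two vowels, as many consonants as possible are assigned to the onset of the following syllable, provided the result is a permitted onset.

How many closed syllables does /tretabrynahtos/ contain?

The vowels are e, a, y, a, o — 5 nuclei, so 5 syllables.
σ1/σ2 boundary: just /t/ — single C goes to the following onset.
σ2/σ3 boundary: /br/ — longest licit onset from the right is /r/, leaving /b/ as coda.
σ3/σ4 boundary: /n/ → onset of the next syllable (single consonants are always licit onsets).
σ4/σ5 boundary: /ht/; trying suffixes from longest down, /t/ is the first permitted one, so coda /h/ | onset /t/.
Putting it together: tre.tab.ry.nah.tos.
Classifying each syllable: /tre/ (open), /tab/ (closed), /ry/ (open), /nah/ (closed), /tos/ (closed).
Closed syllables: 3.

3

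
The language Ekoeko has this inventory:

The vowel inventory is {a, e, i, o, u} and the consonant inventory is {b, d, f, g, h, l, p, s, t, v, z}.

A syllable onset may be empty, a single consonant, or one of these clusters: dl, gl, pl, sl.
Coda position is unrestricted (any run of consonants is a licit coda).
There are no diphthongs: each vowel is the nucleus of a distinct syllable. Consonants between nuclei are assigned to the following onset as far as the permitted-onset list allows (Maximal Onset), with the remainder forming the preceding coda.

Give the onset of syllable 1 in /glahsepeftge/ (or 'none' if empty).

gl

Vowels present: a, e, e, e; each is a nucleus, giving 4 syllables.
Between /a/ (V1) and /e/ (V2): /hs/; trying suffixes from longest down, /s/ is the first permitted one, so coda /h/ | onset /s/.
Between /e/ (V2) and /e/ (V3): /p/ is a single consonant, so it becomes the next onset.
Between /e/ (V3) and /e/ (V4): /ftg/; trying suffixes from longest down, /g/ is the first permitted one, so coda /ft/ | onset /g/.
So the parse is glah.se.peft.ge.
Syllable 1 is /glah/: onset /gl/, nucleus /a/, coda /h/.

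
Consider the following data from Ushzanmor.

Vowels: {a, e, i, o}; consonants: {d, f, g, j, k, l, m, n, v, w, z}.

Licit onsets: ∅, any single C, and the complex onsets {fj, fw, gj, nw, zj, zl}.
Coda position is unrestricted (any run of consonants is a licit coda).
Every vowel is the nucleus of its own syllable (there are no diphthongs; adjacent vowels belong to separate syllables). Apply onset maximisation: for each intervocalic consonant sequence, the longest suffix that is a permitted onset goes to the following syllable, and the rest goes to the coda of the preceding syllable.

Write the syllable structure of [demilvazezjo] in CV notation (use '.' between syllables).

Vowels present: e, i, a, e, o; each is a nucleus, giving 5 syllables.
σ1/σ2 boundary: /m/ → onset of the next syllable (single consonants are always licit onsets).
σ2/σ3 boundary: /lv/; trying suffixes from longest down, /v/ is the first permitted one, so coda /l/ | onset /v/.
σ3/σ4 boundary: /z/ → onset of the next syllable (single consonants are always licit onsets).
σ4/σ5 boundary: cluster /zj/ — /zj/ is itself a permitted onset, so the whole cluster goes right; preceding coda = ∅.
Result: de.mil.va.ze.zjo.
Mapping each syllable to C/V: /de/ → CV, /mil/ → CVC, /va/ → CV, /ze/ → CV, /zjo/ → CCV.

CV.CVC.CV.CV.CCV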